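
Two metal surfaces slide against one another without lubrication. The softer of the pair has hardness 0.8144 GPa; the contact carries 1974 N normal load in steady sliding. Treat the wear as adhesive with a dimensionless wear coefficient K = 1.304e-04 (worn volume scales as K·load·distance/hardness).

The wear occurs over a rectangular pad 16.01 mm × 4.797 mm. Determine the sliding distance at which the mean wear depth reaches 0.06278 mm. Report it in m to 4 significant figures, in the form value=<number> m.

The algebra runs at full precision — intermediates appear rounded; rounded just once, at 4 significant figures.
Convert: Hardness H = 0.8144 GPa = 8.144e+08 Pa.
Convert: Pad sides 16.01 mm × 4.797 mm = 0.01601 m × 0.004797 m. Contact area A = 0.01601 m × 0.004797 m = 7.680e-05 m².
Convert: Depth limit h_lim = 0.06278 mm = 6.278e-05 m.
Working in SI base units: W = 1974 N, H = 8.144e+08 Pa, K = 1.304e-04.
Permissible volume V_lim = h_lim·A = 6.278e-05 · 7.680e-05 = 4.822e-09 m³.
Life L = V_lim·H/(K·W) = 4.822e-09 · 8.144e+08 / (1.304e-04 · 1974) = 15.25 m.

value=15.25 m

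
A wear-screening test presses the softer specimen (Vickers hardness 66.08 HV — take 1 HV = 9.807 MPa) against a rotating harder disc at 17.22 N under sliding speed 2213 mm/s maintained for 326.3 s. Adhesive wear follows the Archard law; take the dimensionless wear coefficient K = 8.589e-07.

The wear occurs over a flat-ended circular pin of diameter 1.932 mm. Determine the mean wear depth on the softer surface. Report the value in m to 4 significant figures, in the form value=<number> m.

value=5.622e-06 m

All arithmetic keeps full float precision, and intermediate values are printed rounded. Rounded just once to 4 significant figures.
Sliding speed v = 2213 mm/s = 2.213 m/s. Total distance L = v·t = 2.213 m/s × 326.3 s = 722.1 m.
Hardness H = 66.08 HV × 9.807 MPa/HV = 648.0 MPa = 6.480e+08 Pa.
Pin diameter d = 1.932 mm = 0.001932 m. Contact area A = π·d²/4 = π·(0.001932 m)²/4 = 2.932e-06 m².
In SI base units: W = 17.22 N, H = 6.480e+08 Pa, K = 8.589e-07.
Worn volume V = K·W·L/H = 8.589e-07 · 17.22 · 722.1 / 6.480e+08 = 1.648e-11 m³.
Depth h = V/A = 1.648e-11 / 2.932e-06 = 5.622e-06 m.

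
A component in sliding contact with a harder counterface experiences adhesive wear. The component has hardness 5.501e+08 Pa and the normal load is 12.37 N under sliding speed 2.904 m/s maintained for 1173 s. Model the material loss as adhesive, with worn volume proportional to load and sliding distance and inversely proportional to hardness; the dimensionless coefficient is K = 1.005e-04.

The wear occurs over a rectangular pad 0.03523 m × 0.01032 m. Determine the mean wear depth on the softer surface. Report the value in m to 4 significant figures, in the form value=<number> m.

Shown intermediates are rounded. The algebra holds full precision; rounded just once: four significant figures.
Convert: The distance L = v·t = 2.904 m/s × 1173 s = 3406 m.
Convert: Contact area A = 0.03523 m × 0.01032 m = 3.636e-04 m².
Working in SI base units: W = 12.37 N, H = 5.501e+08 Pa, K = 1.005e-04.
The Archard volume V = K·W·L/H = 1.005e-04 · 12.37 · 3406 / 5.501e+08 = 7.698e-09 m³.
Depth h = V/A = 7.698e-09 / 3.636e-04 = 2.117e-05 m.

value=2.117e-05 m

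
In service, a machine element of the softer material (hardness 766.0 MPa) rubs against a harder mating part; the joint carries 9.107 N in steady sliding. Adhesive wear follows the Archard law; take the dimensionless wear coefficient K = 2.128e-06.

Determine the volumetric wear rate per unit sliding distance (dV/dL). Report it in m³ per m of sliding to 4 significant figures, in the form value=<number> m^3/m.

value=2.530e-14 m^3/m

Displayed values are rounded; each operation keeps full precision; rounded just once: 4 significant figures.
Hardness H = 766.0 MPa = 7.660e+08 Pa.
SI base units throughout: W = 9.107 N, H = 7.660e+08 Pa, K = 2.128e-06.
Sliding wear rate dV/dL = K·W/H (independent of L): 2.128e-06 · 9.107 / 7.660e+08 = 2.530e-14 m³/m.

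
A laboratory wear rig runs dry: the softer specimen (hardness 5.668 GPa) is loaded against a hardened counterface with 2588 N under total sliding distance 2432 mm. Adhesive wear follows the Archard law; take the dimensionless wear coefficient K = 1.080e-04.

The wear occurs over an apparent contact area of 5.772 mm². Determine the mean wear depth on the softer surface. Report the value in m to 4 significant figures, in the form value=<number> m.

Intermediates are printed rounded — the computation carries full precision; rounded just once, at four significant digits.
Distance covered L = 2432 mm = 2.432 m.
Hardness H = 5.668 GPa = 5.668e+09 Pa.
Contact area A = 5.772 mm² = 5.772e-06 m².
As SI base values: W = 2588 N, H = 5.668e+09 Pa, K = 1.080e-04.
The Archard volume V = K·W·L/H = 1.080e-04 · 2588 · 2.432 / 5.668e+09 = 1.199e-10 m³.
Average depth h = V/A = 1.199e-10 / 5.772e-06 = 2.078e-05 m.

value=2.078e-05 m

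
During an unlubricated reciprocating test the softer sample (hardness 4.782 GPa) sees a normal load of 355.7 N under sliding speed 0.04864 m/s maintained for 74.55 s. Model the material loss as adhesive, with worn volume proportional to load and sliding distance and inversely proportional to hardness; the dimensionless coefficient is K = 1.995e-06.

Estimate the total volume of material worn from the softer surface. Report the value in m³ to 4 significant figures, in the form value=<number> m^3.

value=5.381e-13 m^3

Shown intermediates are rounded, and the algebra keeps full float precision; rounded just once, at 4 significant figures.
Convert: Sliding distance L = v·t = 0.04864 m/s × 74.55 s = 3.626 m.
Convert: Hardness H = 4.782 GPa = 4.782e+09 Pa.
Working in SI base units: W = 355.7 N, H = 4.782e+09 Pa, K = 1.995e-06.
Archard relation: V = K·W·L/H = 1.995e-06 · 355.7 · 3.626 / 4.782e+09 = 5.381e-13 m³.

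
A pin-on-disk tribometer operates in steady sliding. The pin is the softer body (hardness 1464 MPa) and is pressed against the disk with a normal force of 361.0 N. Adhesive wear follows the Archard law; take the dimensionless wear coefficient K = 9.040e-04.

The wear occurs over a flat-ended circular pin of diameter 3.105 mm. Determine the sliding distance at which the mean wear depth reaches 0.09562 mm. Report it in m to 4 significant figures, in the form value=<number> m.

value=3.248 m

The computation runs at full float precision, and intermediate values are printed rounded — a single final rounding, at 4 significant figures.
Convert: Hardness H = 1464 MPa = 1.464e+09 Pa.
Convert: Pin diameter d = 3.105 mm = 0.003105 m. Contact area A = π·d²/4 = π·(0.003105 m)²/4 = 7.572e-06 m².
Convert: Depth limit h_lim = 0.09562 mm = 9.562e-05 m.
Expressed in SI base units: W = 361.0 N, H = 1.464e+09 Pa, K = 9.040e-04.
Permissible volume V_lim = h_lim·A = 9.562e-05 · 7.572e-06 = 7.240e-10 m³.
Sliding life L = V_lim·H/(K·W) = 7.240e-10 · 1.464e+09 / (9.040e-04 · 361.0) = 3.248 m.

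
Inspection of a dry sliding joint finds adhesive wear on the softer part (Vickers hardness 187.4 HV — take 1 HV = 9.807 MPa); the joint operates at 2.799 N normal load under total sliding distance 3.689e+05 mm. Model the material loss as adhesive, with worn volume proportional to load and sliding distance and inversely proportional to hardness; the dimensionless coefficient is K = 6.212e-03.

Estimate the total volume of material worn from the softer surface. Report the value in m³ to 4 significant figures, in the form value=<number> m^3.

value=3.490e-09 m^3

The algebra carries full float precision, and intermediates are printed rounded. Rounded once at the end: 4 significant figures.
Convert: Sliding distance L = 3.689e+05 mm = 368.9 m.
Convert: Hardness H = 187.4 HV × 9.807 MPa/HV = 1838 MPa = 1.838e+09 Pa.
Restated in SI base units: W = 2.799 N, H = 1.838e+09 Pa, K = 6.212e-03.
By Archard's law, V = K·W·L/H = 6.212e-03 · 2.799 · 368.9 / 1.838e+09 = 3.490e-09 m³.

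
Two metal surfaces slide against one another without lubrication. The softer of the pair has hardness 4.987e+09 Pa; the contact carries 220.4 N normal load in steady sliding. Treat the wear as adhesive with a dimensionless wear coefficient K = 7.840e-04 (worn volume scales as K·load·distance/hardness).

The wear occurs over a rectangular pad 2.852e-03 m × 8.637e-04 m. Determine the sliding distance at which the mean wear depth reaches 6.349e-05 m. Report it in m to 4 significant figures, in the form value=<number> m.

value=4.514 m

Intermediates are shown rounded, and the algebra carries exact precision — a lone final rounding: four significant figures.
Contact area A = 2.852e-03 m × 8.637e-04 m = 2.463e-06 m².
SI base units throughout: W = 220.4 N, H = 4.987e+09 Pa, K = 7.840e-04.
Permissible volume V_lim = h_lim·A = 6.349e-05 · 2.463e-06 = 1.564e-10 m³.
Inverting, life L = V_lim·H/(K·W) = 1.564e-10 · 4.987e+09 / (7.840e-04 · 220.4) = 4.514 m.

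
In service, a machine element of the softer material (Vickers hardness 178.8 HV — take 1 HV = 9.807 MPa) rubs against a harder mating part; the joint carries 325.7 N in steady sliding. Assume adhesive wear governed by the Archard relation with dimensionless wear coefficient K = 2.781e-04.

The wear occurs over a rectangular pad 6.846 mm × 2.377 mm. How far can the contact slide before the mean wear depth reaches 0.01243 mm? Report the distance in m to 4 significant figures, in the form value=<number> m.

value=3.916 m

Intermediates are printed rounded, and every step carries exact precision. Rounded once at the end, at 4 significant figures.
Hardness H = 178.8 HV × 9.807 MPa/HV = 1753 MPa = 1.753e+09 Pa.
Pad sides 6.846 mm × 2.377 mm = 0.006846 m × 0.002377 m. Contact area A = 0.006846 m × 0.002377 m = 1.627e-05 m².
Depth limit h_lim = 0.01243 mm = 1.243e-05 m.
In SI base units: W = 325.7 N, H = 1.753e+09 Pa, K = 2.781e-04.
Permissible volume V_lim = h_lim·A = 1.243e-05 · 1.627e-05 = 2.023e-10 m³.
Inverting, life L = V_lim·H/(K·W) = 2.023e-10 · 1.753e+09 / (2.781e-04 · 325.7) = 3.916 m.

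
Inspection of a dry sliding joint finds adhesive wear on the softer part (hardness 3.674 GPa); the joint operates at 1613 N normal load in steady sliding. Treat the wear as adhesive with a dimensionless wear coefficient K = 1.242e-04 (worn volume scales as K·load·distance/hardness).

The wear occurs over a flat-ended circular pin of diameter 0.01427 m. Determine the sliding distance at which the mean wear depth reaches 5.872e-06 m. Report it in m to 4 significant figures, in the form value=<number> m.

value=17.22 m

Each operation keeps full float precision; printed values are rounded — rounded just once, at 4 significant digits.
Hardness H = 3.674 GPa = 3.674e+09 Pa.
Contact area A = π·d²/4 = π·(0.01427 m)²/4 = 1.599e-04 m².
Working in SI base units: W = 1613 N, H = 3.674e+09 Pa, K = 1.242e-04.
Allowed volume V_lim = h_lim·A = 5.872e-06 · 1.599e-04 = 9.391e-10 m³.
Inverting, life L = V_lim·H/(K·W) = 9.391e-10 · 3.674e+09 / (1.242e-04 · 1613) = 17.22 m.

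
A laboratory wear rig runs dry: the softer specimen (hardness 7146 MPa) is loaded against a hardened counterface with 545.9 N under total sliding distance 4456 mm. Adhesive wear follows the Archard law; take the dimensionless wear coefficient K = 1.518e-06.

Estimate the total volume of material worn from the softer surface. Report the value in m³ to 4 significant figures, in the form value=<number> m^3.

value=5.167e-13 m^3

Quoted intermediates are rounded, and each operation keeps full precision; rounded just once, at 4 significant digits.
Sliding distance L = 4456 mm = 4.456 m.
Hardness H = 7146 MPa = 7.146e+09 Pa.
Working in SI base units: W = 545.9 N, H = 7.146e+09 Pa, K = 1.518e-06.
Apply Archard: V = K·W·L/H = 1.518e-06 · 545.9 · 4.456 / 7.146e+09 = 5.167e-13 m³.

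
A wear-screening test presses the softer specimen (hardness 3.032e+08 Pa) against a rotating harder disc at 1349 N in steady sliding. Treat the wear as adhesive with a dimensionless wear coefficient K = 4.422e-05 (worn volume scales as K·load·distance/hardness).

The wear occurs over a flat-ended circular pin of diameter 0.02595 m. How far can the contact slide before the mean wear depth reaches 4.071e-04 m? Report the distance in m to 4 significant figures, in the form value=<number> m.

Intermediate values appear rounded. The computation holds exact precision; a single final rounding, at four significant digits.
Contact area A = π·d²/4 = π·(0.02595 m)²/4 = 5.289e-04 m².
SI base units throughout: W = 1349 N, H = 3.032e+08 Pa, K = 4.422e-05.
Volume at the limit: V_lim = h_lim·A = 4.071e-04 · 5.289e-04 = 2.153e-07 m³.
Life L = V_lim·H/(K·W) = 2.153e-07 · 3.032e+08 / (4.422e-05 · 1349) = 1094 m.

value=1094 m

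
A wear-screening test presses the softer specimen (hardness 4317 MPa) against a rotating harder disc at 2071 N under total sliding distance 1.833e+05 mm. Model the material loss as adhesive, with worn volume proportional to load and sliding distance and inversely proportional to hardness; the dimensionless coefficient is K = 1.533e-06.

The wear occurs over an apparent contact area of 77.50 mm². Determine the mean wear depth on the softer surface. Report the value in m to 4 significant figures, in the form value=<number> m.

The algebra carries full float precision. Intermediates are printed rounded — a lone final rounding, at four significant figures.
Sliding distance L = 1.833e+05 mm = 183.3 m.
Hardness H = 4317 MPa = 4.317e+09 Pa.
Contact area A = 77.50 mm² = 7.750e-05 m².
Restated in SI base units: W = 2071 N, H = 4.317e+09 Pa, K = 1.533e-06.
Archard relation: V = K·W·L/H = 1.533e-06 · 2071 · 183.3 / 4.317e+09 = 1.348e-10 m³.
Average depth h = V/A = 1.348e-10 / 7.750e-05 = 1.739e-06 m.

value=1.739e-06 m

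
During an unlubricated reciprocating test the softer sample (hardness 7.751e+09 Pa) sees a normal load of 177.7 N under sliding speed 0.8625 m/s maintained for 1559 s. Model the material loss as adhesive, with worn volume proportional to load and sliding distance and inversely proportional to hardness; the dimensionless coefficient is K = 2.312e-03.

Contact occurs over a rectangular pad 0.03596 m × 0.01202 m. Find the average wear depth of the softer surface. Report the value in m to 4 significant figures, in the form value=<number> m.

value=1.649e-04 m

The algebra carries exact precision, and the intermediates appear rounded. Rounded once at the end to four significant digits.
Convert: Sliding distance L = v·t = 0.8625 m/s × 1559 s = 1345 m.
Convert: Contact area A = 0.03596 m × 0.01202 m = 4.322e-04 m².
As SI base values: W = 177.7 N, H = 7.751e+09 Pa, K = 2.312e-03.
The Archard volume V = K·W·L/H = 2.312e-03 · 177.7 · 1345 / 7.751e+09 = 7.127e-08 m³.
Mean depth h = V/A = 7.127e-08 / 4.322e-04 = 1.649e-04 m.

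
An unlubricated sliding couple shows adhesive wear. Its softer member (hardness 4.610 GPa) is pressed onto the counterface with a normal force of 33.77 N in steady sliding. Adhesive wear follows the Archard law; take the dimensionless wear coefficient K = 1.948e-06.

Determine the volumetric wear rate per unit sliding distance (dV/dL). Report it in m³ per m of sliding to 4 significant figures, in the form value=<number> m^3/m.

Intermediates are shown rounded, and the algebra maintains full float precision; a single final rounding, at four significant figures.
Hardness H = 4.610 GPa = 4.610e+09 Pa.
Restated in SI base units: W = 33.77 N, H = 4.610e+09 Pa, K = 1.948e-06.
Wear rate dV/dL = K·W/H (independent of L): 1.948e-06 · 33.77 / 4.610e+09 = 1.427e-14 m³/m.

value=1.427e-14 m^3/m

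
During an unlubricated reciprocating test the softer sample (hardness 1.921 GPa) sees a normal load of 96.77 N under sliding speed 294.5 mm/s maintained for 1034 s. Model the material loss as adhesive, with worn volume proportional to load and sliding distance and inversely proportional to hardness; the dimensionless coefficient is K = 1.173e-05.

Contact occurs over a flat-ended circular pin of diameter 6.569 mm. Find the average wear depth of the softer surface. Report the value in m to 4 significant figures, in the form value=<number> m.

value=5.309e-06 m

All working math carries exact precision; intermediates appear rounded, and one last rounding, at four significant digits.
Convert: Sliding speed v = 294.5 mm/s = 0.2945 m/s. Total distance L = v·t = 0.2945 m/s × 1034 s = 304.5 m.
Convert: Hardness H = 1.921 GPa = 1.921e+09 Pa.
Convert: Pin diameter d = 6.569 mm = 0.006569 m. Contact area A = π·d²/4 = π·(0.006569 m)²/4 = 3.389e-05 m².
Restated in SI base units: W = 96.77 N, H = 1.921e+09 Pa, K = 1.173e-05.
Apply Archard: V = K·W·L/H = 1.173e-05 · 96.77 · 304.5 / 1.921e+09 = 1.799e-10 m³.
Wear depth h = V/A = 1.799e-10 / 3.389e-05 = 5.309e-06 m.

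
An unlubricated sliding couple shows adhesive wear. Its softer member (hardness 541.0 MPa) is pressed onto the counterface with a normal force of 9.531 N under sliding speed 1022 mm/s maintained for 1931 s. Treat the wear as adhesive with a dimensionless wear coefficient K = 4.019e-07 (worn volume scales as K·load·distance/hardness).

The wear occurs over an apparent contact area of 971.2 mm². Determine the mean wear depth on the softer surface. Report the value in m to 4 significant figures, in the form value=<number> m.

value=1.439e-08 m

Each operation keeps full precision — intermediates appear rounded, and one final rounding to 4 significant figures.
Sliding speed v = 1022 mm/s = 1.022 m/s. Path length L = v·t = 1.022 m/s × 1931 s = 1973 m.
Hardness H = 541.0 MPa = 5.410e+08 Pa.
Contact area A = 971.2 mm² = 9.712e-04 m².
Working in SI base units: W = 9.531 N, H = 5.410e+08 Pa, K = 4.019e-07.
Wear volume V = K·W·L/H = 4.019e-07 · 9.531 · 1973 / 5.410e+08 = 1.397e-11 m³.
Wear depth h = V/A = 1.397e-11 / 9.712e-04 = 1.439e-08 m.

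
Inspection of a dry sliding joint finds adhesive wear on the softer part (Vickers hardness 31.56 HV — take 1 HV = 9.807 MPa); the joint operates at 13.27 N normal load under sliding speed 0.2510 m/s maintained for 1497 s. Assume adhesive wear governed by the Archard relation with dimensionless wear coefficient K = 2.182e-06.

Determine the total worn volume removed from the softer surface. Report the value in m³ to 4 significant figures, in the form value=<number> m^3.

The algebra runs at full precision. Displayed values are rounded. Rounded just once: four significant figures.
Convert: Distance L = v·t = 0.2510 m/s × 1497 s = 375.7 m.
Convert: Hardness H = 31.56 HV × 9.807 MPa/HV = 309.5 MPa = 3.095e+08 Pa.
Working in SI base units: W = 13.27 N, H = 3.095e+08 Pa, K = 2.182e-06.
Apply Archard: V = K·W·L/H = 2.182e-06 · 13.27 · 375.7 / 3.095e+08 = 3.515e-11 m³.

value=3.515e-11 m^3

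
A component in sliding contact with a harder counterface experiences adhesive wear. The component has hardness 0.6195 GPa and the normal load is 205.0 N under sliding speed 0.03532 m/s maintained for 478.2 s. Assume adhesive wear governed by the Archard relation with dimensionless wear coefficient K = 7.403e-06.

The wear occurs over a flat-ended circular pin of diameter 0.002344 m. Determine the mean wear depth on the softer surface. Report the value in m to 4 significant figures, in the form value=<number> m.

value=9.588e-06 m

Displayed values are rounded; the algebra carries full float precision, and rounded just once to 4 significant figures.
Total distance L = v·t = 0.03532 m/s × 478.2 s = 16.89 m.
Hardness H = 0.6195 GPa = 6.195e+08 Pa.
Contact area A = π·d²/4 = π·(0.002344 m)²/4 = 4.315e-06 m².
Expressed in SI base units: W = 205.0 N, H = 6.195e+08 Pa, K = 7.403e-06.
The Archard volume V = K·W·L/H = 7.403e-06 · 205.0 · 16.89 / 6.195e+08 = 4.138e-11 m³.
Depth of wear h = V/A = 4.138e-11 / 4.315e-06 = 9.588e-06 m.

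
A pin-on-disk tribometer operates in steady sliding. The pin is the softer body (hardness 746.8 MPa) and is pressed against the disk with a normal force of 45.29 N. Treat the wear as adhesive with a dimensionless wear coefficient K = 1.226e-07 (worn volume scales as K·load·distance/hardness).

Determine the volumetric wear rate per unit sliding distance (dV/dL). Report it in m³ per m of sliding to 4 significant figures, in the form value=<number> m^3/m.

The algebra runs at full float precision — quoted intermediates are rounded; a single final rounding: 4 significant figures.
Convert: Hardness H = 746.8 MPa = 7.468e+08 Pa.
In SI base units, W = 45.29 N, H = 7.468e+08 Pa, K = 1.226e-07.
Sliding wear rate dV/dL = K·W/H (independent of L): 1.226e-07 · 45.29 / 7.468e+08 = 7.435e-15 m³/m.

value=7.435e-15 m^3/m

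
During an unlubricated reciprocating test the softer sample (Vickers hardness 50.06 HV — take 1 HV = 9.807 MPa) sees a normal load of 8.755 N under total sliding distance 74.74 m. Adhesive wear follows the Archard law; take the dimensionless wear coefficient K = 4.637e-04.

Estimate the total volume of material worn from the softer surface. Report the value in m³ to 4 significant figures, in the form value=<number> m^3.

The intermediates are shown rounded; the algebra runs at full float precision. Rounded just once to four significant figures.
Hardness H = 50.06 HV × 9.807 MPa/HV = 490.9 MPa = 4.909e+08 Pa.
As SI base values: W = 8.755 N, H = 4.909e+08 Pa, K = 4.637e-04.
Archard volume V = K·W·L/H = 4.637e-04 · 8.755 · 74.74 / 4.909e+08 = 6.180e-10 m³.

value=6.180e-10 m^3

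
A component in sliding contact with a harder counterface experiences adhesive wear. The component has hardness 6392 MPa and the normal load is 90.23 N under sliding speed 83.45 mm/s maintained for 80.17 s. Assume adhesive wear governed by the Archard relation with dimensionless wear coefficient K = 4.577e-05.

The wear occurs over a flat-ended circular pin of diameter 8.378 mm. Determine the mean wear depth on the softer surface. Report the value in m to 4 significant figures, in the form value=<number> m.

Every step carries full precision — intermediates are shown rounded, and a single final rounding: four significant figures.
Sliding speed v = 83.45 mm/s = 0.08345 m/s. Sliding distance L = v·t = 0.08345 m/s × 80.17 s = 6.690 m.
Hardness H = 6392 MPa = 6.392e+09 Pa.
Pin diameter d = 8.378 mm = 0.008378 m. Contact area A = π·d²/4 = π·(0.008378 m)²/4 = 5.513e-05 m².
Collected in SI base units: W = 90.23 N, H = 6.392e+09 Pa, K = 4.577e-05.
Wear volume V = K·W·L/H = 4.577e-05 · 90.23 · 6.690 / 6.392e+09 = 4.322e-12 m³.
Mean depth h = V/A = 4.322e-12 / 5.513e-05 = 7.841e-08 m.

value=7.841e-08 m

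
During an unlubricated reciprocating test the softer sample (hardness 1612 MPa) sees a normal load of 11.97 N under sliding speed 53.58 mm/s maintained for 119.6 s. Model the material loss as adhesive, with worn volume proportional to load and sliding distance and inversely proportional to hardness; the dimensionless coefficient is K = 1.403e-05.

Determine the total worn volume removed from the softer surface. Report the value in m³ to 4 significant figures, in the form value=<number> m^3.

All working math keeps exact precision, and the intermediates appear rounded; rounded once at the end, at four significant figures.
Convert: Sliding speed v = 53.58 mm/s = 0.05358 m/s. Sliding distance L = v·t = 0.05358 m/s × 119.6 s = 6.408 m.
Convert: Hardness H = 1612 MPa = 1.612e+09 Pa.
Collected in SI base units: W = 11.97 N, H = 1.612e+09 Pa, K = 1.403e-05.
Wear volume V = K·W·L/H = 1.403e-05 · 11.97 · 6.408 / 1.612e+09 = 6.676e-13 m³.

value=6.676e-13 m^3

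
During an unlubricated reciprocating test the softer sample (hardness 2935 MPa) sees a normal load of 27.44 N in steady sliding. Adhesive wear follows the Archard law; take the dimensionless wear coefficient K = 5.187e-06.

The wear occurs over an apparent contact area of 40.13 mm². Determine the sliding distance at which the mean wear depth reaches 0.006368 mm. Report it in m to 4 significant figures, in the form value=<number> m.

Every step runs at exact precision — intermediates are shown rounded. Rounded just once to four significant figures.
Hardness H = 2935 MPa = 2.935e+09 Pa.
Contact area A = 40.13 mm² = 4.013e-05 m².
Depth limit h_lim = 0.006368 mm = 6.368e-06 m.
Working in SI base units: W = 27.44 N, H = 2.935e+09 Pa, K = 5.187e-06.
At the depth limit, V_lim = h_lim·A = 6.368e-06 · 4.013e-05 = 2.555e-10 m³.
So the life L = V_lim·H/(K·W) = 2.555e-10 · 2.935e+09 / (5.187e-06 · 27.44) = 5270 m.

value=5270 m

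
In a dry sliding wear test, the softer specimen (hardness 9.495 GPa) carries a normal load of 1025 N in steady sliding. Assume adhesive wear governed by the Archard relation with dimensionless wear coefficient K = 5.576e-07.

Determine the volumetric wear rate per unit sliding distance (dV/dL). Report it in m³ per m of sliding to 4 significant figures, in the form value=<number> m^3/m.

value=6.019e-14 m^3/m

All working math keeps full precision, and the intermediates are displayed rounded — a single final rounding, at four significant digits.
Hardness H = 9.495 GPa = 9.495e+09 Pa.
In SI base units: W = 1025 N, H = 9.495e+09 Pa, K = 5.576e-07.
The wear rate dV/dL = K·W/H, so: 5.576e-07 · 1025 / 9.495e+09 = 6.019e-14 m³/m.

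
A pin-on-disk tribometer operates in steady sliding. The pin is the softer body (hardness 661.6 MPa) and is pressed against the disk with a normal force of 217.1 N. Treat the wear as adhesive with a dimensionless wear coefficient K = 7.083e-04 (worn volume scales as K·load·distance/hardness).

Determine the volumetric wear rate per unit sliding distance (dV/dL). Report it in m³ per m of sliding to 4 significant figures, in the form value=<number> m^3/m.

Every step maintains full precision, and shown intermediates are rounded; a lone final rounding to four significant figures.
Convert: Hardness H = 661.6 MPa = 6.616e+08 Pa.
Restated in SI base units: W = 217.1 N, H = 6.616e+08 Pa, K = 7.083e-04.
Wear rate dV/dL = K·W/H — distance-free: 7.083e-04 · 217.1 / 6.616e+08 = 2.324e-10 m³/m.

value=2.324e-10 m^3/m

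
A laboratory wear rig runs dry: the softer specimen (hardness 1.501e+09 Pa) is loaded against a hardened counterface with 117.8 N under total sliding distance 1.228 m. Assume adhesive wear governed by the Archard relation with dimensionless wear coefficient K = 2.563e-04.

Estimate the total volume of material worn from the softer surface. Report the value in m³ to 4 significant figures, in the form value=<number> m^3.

value=2.470e-11 m^3

The intermediates are printed rounded; every step holds exact precision. Rounded just once, at four significant figures.
In SI base units: W = 117.8 N, H = 1.501e+09 Pa, K = 2.563e-04.
The Archard volume V = K·W·L/H = 2.563e-04 · 117.8 · 1.228 / 1.501e+09 = 2.470e-11 m³.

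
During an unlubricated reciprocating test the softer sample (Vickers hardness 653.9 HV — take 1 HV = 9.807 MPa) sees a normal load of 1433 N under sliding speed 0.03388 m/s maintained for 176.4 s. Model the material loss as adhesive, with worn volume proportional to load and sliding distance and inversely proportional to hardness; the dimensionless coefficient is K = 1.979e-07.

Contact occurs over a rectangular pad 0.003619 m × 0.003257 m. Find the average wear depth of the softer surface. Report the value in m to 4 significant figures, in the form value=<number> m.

value=2.242e-08 m

The intermediates are shown rounded, and all working math carries full float precision — a lone final rounding, at 4 significant digits.
Convert: The distance L = v·t = 0.03388 m/s × 176.4 s = 5.976 m.
Convert: Hardness H = 653.9 HV × 9.807 MPa/HV = 6413 MPa = 6.413e+09 Pa.
Convert: Contact area A = 0.003619 m × 0.003257 m = 1.179e-05 m².
SI base units throughout: W = 1433 N, H = 6.413e+09 Pa, K = 1.979e-07.
Archard volume V = K·W·L/H = 1.979e-07 · 1433 · 5.976 / 6.413e+09 = 2.643e-13 m³.
Average depth h = V/A = 2.643e-13 / 1.179e-05 = 2.242e-08 m.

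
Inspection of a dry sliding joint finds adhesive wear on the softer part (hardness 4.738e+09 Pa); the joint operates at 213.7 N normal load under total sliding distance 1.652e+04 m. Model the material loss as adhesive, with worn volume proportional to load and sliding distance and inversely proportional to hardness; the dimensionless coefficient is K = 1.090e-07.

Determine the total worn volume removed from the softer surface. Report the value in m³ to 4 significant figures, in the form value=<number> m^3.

value=8.122e-11 m^3

Printed values are rounded — every step runs at exact precision — a single final rounding: four significant figures.
Collected in SI base units: W = 213.7 N, H = 4.738e+09 Pa, K = 1.090e-07.
The Archard volume V = K·W·L/H = 1.090e-07 · 213.7 · 1.652e+04 / 4.738e+09 = 8.122e-11 m³.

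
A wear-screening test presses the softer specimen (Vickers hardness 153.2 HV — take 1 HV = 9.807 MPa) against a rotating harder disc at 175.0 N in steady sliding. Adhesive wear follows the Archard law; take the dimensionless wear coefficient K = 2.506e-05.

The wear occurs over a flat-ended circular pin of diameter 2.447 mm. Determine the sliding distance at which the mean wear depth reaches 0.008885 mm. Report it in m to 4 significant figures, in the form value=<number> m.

Intermediates appear rounded — the algebra carries full float precision — one last rounding: four significant figures.
Hardness H = 153.2 HV × 9.807 MPa/HV = 1502 MPa = 1.502e+09 Pa.
Pin diameter d = 2.447 mm = 0.002447 m. Contact area A = π·d²/4 = π·(0.002447 m)²/4 = 4.703e-06 m².
Depth limit h_lim = 0.008885 mm = 8.885e-06 m.
Expressed in SI base units: W = 175.0 N, H = 1.502e+09 Pa, K = 2.506e-05.
Allowed volume V_lim = h_lim·A = 8.885e-06 · 4.703e-06 = 4.178e-11 m³.
Life L = V_lim·H/(K·W) = 4.178e-11 · 1.502e+09 / (2.506e-05 · 175.0) = 14.31 m.

value=14.31 m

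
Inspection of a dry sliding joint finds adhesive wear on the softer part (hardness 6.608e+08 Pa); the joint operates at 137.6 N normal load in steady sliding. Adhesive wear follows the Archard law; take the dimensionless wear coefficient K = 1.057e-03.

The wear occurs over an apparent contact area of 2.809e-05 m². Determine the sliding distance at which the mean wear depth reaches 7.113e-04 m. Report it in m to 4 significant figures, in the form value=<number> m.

Every step maintains full float precision — intermediates are shown rounded — rounded once at the end: four significant figures.
In SI base units: W = 137.6 N, H = 6.608e+08 Pa, K = 1.057e-03.
Allowed volume V_lim = h_lim·A = 7.113e-04 · 2.809e-05 = 1.998e-08 m³.
So the life L = V_lim·H/(K·W) = 1.998e-08 · 6.608e+08 / (1.057e-03 · 137.6) = 90.78 m.

value=90.78 m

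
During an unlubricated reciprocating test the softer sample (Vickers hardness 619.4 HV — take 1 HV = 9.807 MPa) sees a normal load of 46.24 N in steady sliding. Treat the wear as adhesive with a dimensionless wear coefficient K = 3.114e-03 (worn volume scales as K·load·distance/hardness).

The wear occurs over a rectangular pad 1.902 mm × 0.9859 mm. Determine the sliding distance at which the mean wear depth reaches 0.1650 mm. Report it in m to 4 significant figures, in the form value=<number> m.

value=13.05 m

Intermediate values are shown rounded — all working math runs at exact precision, and one final rounding to 4 significant digits.
Hardness H = 619.4 HV × 9.807 MPa/HV = 6074 MPa = 6.074e+09 Pa.
Pad sides 1.902 mm × 0.9859 mm = 1.902e-03 m × 9.859e-04 m. Contact area A = 1.902e-03 m × 9.859e-04 m = 1.875e-06 m².
Depth limit h_lim = 0.1650 mm = 1.650e-04 m.
Collected in SI base units: W = 46.24 N, H = 6.074e+09 Pa, K = 3.114e-03.
Allowed volume V_lim = h_lim·A = 1.650e-04 · 1.875e-06 = 3.094e-10 m³.
Thus life L = V_lim·H/(K·W) = 3.094e-10 · 6.074e+09 / (3.114e-03 · 46.24) = 13.05 m.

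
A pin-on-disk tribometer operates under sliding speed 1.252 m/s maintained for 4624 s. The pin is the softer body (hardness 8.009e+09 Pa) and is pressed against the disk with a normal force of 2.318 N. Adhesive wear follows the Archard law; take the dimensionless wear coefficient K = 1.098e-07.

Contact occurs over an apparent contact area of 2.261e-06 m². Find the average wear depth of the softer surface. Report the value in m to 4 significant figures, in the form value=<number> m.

value=8.137e-08 m

The intermediates appear rounded; all arithmetic maintains exact precision; a lone final rounding, at 4 significant figures.
Convert: Distance covered L = v·t = 1.252 m/s × 4624 s = 5789 m.
Restated in SI base units: W = 2.318 N, H = 8.009e+09 Pa, K = 1.098e-07.
Worn volume V = K·W·L/H = 1.098e-07 · 2.318 · 5789 / 8.009e+09 = 1.840e-13 m³.
Mean wear depth h = V/A = 1.840e-13 / 2.261e-06 = 8.137e-08 m.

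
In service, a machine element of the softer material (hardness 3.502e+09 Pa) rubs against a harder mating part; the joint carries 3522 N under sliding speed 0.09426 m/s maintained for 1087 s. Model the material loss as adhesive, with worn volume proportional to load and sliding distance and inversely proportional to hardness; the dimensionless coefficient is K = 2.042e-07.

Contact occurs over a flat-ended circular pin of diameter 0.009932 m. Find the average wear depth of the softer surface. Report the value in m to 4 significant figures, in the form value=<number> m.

The algebra holds exact precision; the intermediates appear rounded, and rounded once at the end to 4 significant digits.
Convert: Distance L = v·t = 0.09426 m/s × 1087 s = 102.5 m.
Convert: Contact area A = π·d²/4 = π·(0.009932 m)²/4 = 7.748e-05 m².
In SI base units: W = 3522 N, H = 3.502e+09 Pa, K = 2.042e-07.
Volume removed: V = K·W·L/H = 2.042e-07 · 3522 · 102.5 / 3.502e+09 = 2.104e-11 m³.
Depth of wear h = V/A = 2.104e-11 / 7.748e-05 = 2.716e-07 m.

value=2.716e-07 m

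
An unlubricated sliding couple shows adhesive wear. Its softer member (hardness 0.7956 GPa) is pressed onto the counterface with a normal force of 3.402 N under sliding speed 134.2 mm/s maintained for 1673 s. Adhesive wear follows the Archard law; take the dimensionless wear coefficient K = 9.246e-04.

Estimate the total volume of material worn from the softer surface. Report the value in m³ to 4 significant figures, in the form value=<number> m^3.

value=8.877e-10 m^3

Intermediate values are printed rounded. Every step keeps full float precision, and rounded just once: four significant figures.
Convert: Sliding speed v = 134.2 mm/s = 0.1342 m/s. The distance L = v·t = 0.1342 m/s × 1673 s = 224.5 m.
Convert: Hardness H = 0.7956 GPa = 7.956e+08 Pa.
Expressed in SI base units: W = 3.402 N, H = 7.956e+08 Pa, K = 9.246e-04.
Wear volume V = K·W·L/H = 9.246e-04 · 3.402 · 224.5 / 7.956e+08 = 8.877e-10 m³.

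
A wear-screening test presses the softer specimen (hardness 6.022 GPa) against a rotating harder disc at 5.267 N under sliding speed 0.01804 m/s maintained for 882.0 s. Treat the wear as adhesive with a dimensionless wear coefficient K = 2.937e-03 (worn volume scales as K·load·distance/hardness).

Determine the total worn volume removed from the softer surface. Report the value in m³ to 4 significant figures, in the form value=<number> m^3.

value=4.087e-11 m^3

Intermediate values are displayed rounded, and each operation runs at full precision, and rounded once at the end: 4 significant figures.
Convert: Total distance L = v·t = 0.01804 m/s × 882.0 s = 15.91 m.
Convert: Hardness H = 6.022 GPa = 6.022e+09 Pa.
In SI base units, W = 5.267 N, H = 6.022e+09 Pa, K = 2.937e-03.
Archard volume V = K·W·L/H = 2.937e-03 · 5.267 · 15.91 / 6.022e+09 = 4.087e-11 m³.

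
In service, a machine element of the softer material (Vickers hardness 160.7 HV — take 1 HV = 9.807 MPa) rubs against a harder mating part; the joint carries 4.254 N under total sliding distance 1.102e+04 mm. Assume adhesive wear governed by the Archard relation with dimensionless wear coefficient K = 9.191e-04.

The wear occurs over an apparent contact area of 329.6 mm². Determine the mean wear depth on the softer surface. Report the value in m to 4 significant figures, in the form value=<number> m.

value=8.295e-08 m

The algebra maintains full float precision; printed values are rounded; rounded once at the end to four significant figures.
Convert: Sliding distance L = 1.102e+04 mm = 11.02 m.
Convert: Hardness H = 160.7 HV × 9.807 MPa/HV = 1576 MPa = 1.576e+09 Pa.
Convert: Contact area A = 329.6 mm² = 3.296e-04 m².
SI base units throughout: W = 4.254 N, H = 1.576e+09 Pa, K = 9.191e-04.
Wear volume V = K·W·L/H = 9.191e-04 · 4.254 · 11.02 / 1.576e+09 = 2.734e-11 m³.
Depth h = V/A = 2.734e-11 / 3.296e-04 = 8.295e-08 m.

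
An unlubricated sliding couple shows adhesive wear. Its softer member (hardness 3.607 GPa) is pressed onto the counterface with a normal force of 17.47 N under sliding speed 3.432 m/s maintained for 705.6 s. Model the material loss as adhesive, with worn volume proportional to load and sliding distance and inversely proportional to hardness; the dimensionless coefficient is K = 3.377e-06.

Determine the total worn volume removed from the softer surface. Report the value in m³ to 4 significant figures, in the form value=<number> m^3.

The intermediates are printed rounded; each operation runs at full precision. Rounded just once, at four significant figures.
Convert: Distance L = v·t = 3.432 m/s × 705.6 s = 2422 m.
Convert: Hardness H = 3.607 GPa = 3.607e+09 Pa.
Working in SI base units: W = 17.47 N, H = 3.607e+09 Pa, K = 3.377e-06.
Apply Archard: V = K·W·L/H = 3.377e-06 · 17.47 · 2422 / 3.607e+09 = 3.961e-11 m³.

value=3.961e-11 m^3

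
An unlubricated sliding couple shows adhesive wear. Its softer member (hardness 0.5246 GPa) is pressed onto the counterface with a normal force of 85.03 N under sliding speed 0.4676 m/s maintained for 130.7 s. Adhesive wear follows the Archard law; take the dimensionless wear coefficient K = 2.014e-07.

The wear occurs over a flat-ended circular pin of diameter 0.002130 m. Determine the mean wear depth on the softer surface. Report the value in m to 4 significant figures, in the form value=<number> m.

value=5.599e-07 m

Intermediate values appear rounded. The computation holds full float precision, and a lone final rounding to 4 significant figures.
Convert: Sliding distance L = v·t = 0.4676 m/s × 130.7 s = 61.12 m.
Convert: Hardness H = 0.5246 GPa = 5.246e+08 Pa.
Convert: Contact area A = π·d²/4 = π·(0.002130 m)²/4 = 3.563e-06 m².
Collected in SI base units: W = 85.03 N, H = 5.246e+08 Pa, K = 2.014e-07.
Wear volume V = K·W·L/H = 2.014e-07 · 85.03 · 61.12 / 5.246e+08 = 1.995e-12 m³.
Mean wear depth h = V/A = 1.995e-12 / 3.563e-06 = 5.599e-07 m.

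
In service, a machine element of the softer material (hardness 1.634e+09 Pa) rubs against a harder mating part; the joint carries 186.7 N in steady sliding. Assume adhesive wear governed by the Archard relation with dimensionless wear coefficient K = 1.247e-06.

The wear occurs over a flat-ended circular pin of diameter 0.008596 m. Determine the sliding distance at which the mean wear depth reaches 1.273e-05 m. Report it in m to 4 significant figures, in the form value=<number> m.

Intermediate values are displayed rounded — the algebra holds full float precision, and one last rounding: 4 significant digits.
Convert: Contact area A = π·d²/4 = π·(0.008596 m)²/4 = 5.803e-05 m².
Restated in SI base units: W = 186.7 N, H = 1.634e+09 Pa, K = 1.247e-06.
Wearable volume V_lim = h_lim·A = 1.273e-05 · 5.803e-05 = 7.388e-10 m³.
Life L = V_lim·H/(K·W) = 7.388e-10 · 1.634e+09 / (1.247e-06 · 186.7) = 5185 m.

value=5185 m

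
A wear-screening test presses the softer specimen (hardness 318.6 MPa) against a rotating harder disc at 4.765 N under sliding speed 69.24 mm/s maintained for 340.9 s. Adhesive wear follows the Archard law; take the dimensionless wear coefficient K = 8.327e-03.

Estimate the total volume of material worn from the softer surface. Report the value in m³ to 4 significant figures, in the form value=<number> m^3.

value=2.940e-09 m^3

Shown intermediates are rounded — the computation keeps exact precision, and a lone final rounding to 4 significant figures.
Sliding speed v = 69.24 mm/s = 0.06924 m/s. Total distance L = v·t = 0.06924 m/s × 340.9 s = 23.60 m.
Hardness H = 318.6 MPa = 3.186e+08 Pa.
Working in SI base units: W = 4.765 N, H = 3.186e+08 Pa, K = 8.327e-03.
Apply Archard: V = K·W·L/H = 8.327e-03 · 4.765 · 23.60 / 3.186e+08 = 2.940e-09 m³.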